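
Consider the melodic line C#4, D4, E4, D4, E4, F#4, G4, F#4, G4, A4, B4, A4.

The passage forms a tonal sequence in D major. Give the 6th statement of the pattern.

Unit = 4 notes; the statements start on C#4, E4, G4, moving up a 3rd each time.
Carrying on: B4 → D5 → F#5.
So cell 6 is F#5 G5 A5 G5.

F#5 G5 A5 G5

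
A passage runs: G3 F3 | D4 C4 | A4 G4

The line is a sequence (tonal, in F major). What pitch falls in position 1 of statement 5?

Bb5

The unit is 2 notes. Position-1 pitches of the 3 shown cells: G3, D4, A4.
Each moves up a 5th. Continuing: E5 → Bb5.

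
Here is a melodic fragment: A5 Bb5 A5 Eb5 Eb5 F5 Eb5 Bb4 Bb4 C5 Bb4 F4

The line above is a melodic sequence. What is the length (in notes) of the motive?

4

Try groups of 4 (3 cells in 12 notes):
A5 Bb5 A5 Eb5 | Eb5 F5 Eb5 Bb4 | Bb4 C5 Bb4 F4
That's a consistent down a 4th shift per cell, and no other grouping gives one.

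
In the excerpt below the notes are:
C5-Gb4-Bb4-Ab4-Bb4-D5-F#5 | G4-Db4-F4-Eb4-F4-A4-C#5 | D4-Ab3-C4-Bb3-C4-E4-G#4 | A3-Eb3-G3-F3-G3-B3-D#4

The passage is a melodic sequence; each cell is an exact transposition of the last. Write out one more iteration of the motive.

E3 Bb2 D3 C3 D3 F#3 A#3

The 7-note cells begin on C5, G4, D4, A3 — each down a 4th from the last.
So cell 5 is E3 Bb2 D3 C3 D3 F#3 A#3.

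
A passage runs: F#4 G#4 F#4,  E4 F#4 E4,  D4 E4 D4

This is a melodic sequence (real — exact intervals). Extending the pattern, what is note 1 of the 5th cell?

Bb3

Grouping in 3s, the 1st note of each cell is F#4, E4, D4.
Each moves down a 2nd. Continuing: C4 → Bb3.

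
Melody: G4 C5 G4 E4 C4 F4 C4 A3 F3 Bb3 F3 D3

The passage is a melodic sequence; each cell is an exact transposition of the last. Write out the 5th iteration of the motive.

With a 4-note motive the entries are G4, C4, F3, each down a 5th from the previous.
Extending down a 5th: Bb2 → Eb2.
From Eb2 the exact shape gives Eb2 Ab2 Eb2 C2.

Eb2 Ab2 Eb2 C2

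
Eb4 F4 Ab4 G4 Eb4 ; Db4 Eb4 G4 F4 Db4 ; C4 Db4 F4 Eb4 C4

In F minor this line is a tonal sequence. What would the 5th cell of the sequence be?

Ab3 Bb3 Db4 C4 Ab3

With a 5-note motive the entries are Eb4, Db4, C4, each down a 2nd from the previous.
Continuing the starts: Bb3 → Ab3.
So cell 5 is Ab3 Bb3 Db4 C4 Ab3.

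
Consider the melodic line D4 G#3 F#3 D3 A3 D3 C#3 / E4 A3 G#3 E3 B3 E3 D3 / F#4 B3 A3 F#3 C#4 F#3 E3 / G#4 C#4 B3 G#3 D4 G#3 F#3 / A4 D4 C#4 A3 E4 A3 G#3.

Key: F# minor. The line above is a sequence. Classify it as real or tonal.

Every note is diatonic to F# minor.
Cell 1 has -6 semitones from note 1 to 2, but cell 2 has -7 — the interval quality changes while the contour stays the same, which is the hallmark of a tonal sequence.

tonal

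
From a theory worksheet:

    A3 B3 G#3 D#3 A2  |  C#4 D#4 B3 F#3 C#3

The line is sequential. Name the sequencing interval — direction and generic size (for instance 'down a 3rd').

With a 5-note motive the entries are A3, C#4, each up a 3rd from the previous.
From A3 to C#4: up a 3rd.

up a 3rd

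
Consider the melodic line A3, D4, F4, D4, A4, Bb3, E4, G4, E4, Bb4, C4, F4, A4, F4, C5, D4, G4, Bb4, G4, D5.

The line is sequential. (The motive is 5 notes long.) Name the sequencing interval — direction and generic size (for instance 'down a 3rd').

The 5-note cells begin on A3, Bb3, C4, D4 — each up a 2nd from the last.
From A3 to Bb3: up a 2nd.

up a 2nd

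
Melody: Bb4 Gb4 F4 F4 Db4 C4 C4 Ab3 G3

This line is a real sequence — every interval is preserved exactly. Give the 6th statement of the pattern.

Taking 3-note groups, the heads are Bb4, F4, C4: the pattern moves down a 4th.
Carrying on: G3 → D3 → A2.
From A2 the exact shape gives A2 F2 E2.

A2 F2 E2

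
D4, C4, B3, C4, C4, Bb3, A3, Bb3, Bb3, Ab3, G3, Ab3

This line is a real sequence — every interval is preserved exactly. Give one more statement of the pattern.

Unit = 4 notes; the statements start on D4, C4, Bb3, moving down a 2nd each time.
So cell 4 is Ab3 Gb3 F3 Gb3.

Ab3 Gb3 F3 Gb3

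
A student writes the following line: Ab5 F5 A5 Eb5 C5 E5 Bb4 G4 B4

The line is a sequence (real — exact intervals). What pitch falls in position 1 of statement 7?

D3

With 3-note cells, note 1 of each statement runs Ab5, Eb5, Bb4.
Each moves down a 4th. Continuing: F4 → C4 → G3 → D3.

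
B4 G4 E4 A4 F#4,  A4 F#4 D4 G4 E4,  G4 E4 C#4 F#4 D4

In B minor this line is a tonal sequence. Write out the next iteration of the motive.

F#4 D4 B3 E4 C#4

Unit = 5 notes; the statements start on B4, A4, G4, moving down a 2nd each time.
So cell 4 is F#4 D4 B3 E4 C#4.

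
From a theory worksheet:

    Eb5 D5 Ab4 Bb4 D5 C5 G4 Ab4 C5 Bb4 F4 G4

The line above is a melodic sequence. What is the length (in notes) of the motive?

There are 12 notes; a 4-note unit gives 3 cells:
Eb5 D5 Ab4 Bb4 | D5 C5 G4 Ab4 | C5 Bb4 F4 G4
Each cell is the previous one down a 2nd — so the unit is 4 notes.

4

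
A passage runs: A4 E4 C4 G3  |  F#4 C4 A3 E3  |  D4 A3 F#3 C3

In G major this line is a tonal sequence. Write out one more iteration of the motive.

B3 F#3 D3 A2

With a 4-note motive the entries are A4, F#4, D4, each down a 3rd from the previous.
Statement 4 starts on B3 and keeps the same diatonic contour: B3 F#3 D3 A2.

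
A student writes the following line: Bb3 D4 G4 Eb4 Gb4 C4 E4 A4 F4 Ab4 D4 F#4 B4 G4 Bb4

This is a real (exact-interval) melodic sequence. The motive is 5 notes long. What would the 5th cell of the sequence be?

F#4 A#4 D#5 B4 D5

The 5-note cells begin on Bb3, C4, D4 — each up a 2nd from the last.
Carrying on: E4 → F#4.
From F#4 the exact shape gives F#4 A#4 D#5 B4 D5.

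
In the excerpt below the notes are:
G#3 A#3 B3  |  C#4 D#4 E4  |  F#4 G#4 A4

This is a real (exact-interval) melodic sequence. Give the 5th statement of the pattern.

With a 3-note motive the entries are G#3, C#4, F#4, each up a 4th from the previous.
Carrying on: B4 → E5.
So cell 5 is E5 F#5 G5.

E5 F#5 G5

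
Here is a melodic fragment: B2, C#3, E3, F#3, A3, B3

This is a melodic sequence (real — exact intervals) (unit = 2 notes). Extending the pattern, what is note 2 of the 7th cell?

With 2-note cells, note 2 of each statement runs C#3, F#3, B3.
Extending up a 4th: E4 → A4 → D5 → G5.

G5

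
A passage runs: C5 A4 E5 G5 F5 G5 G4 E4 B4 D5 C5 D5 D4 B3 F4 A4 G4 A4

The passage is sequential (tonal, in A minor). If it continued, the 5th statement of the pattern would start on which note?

E3

Unit = 6 notes; the statements start on C5, G4, D4, moving down a 4th each time.
Extending the heads down a 4th: A3 → E3.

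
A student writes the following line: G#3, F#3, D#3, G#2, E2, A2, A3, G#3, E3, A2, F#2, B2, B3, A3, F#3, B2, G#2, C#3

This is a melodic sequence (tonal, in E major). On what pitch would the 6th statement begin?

E4

With a 6-note motive the entries are G#3, A3, B3, each up a 2nd from the previous.
Continuing: C#4 → D#4 → E4. Statement 6 starts on E4.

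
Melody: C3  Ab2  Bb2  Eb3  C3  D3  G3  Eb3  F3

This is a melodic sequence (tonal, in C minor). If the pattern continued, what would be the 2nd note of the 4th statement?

G3

Grouping in 3s, the 2nd note of each cell is Ab2, C3, Eb3.
Each moves up a 3rd; the next is G3.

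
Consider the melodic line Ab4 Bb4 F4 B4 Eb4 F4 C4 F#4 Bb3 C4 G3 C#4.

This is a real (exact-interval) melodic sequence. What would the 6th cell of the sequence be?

G2 A2 E2 A#2

With a 4-note motive the entries are Ab4, Eb4, Bb3, each down a 4th from the previous.
Continuing the starts: F3 → C3 → G2.
Statement 6 starts on G2 and keeps the same exact contour: G2 A2 E2 A#2.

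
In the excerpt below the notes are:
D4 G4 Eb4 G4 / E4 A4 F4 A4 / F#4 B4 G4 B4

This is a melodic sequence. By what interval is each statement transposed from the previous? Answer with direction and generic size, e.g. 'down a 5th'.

up a 2nd

Taking 4-note groups, the heads are D4, E4, F#4: the pattern moves up a 2nd.
D4 to E4 is up a 2nd.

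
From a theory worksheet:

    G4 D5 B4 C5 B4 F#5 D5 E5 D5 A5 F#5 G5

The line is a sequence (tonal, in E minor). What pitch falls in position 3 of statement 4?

A5

With 4-note cells, note 3 of each statement runs B4, D5, F#5.
Each moves up a 3rd; the next is A5.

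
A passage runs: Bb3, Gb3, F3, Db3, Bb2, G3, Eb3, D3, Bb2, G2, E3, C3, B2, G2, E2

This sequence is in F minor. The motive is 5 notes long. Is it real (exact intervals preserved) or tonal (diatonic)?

real

Each cell has the same semitone pattern (-4, -1, -4, -3) — intervals are preserved exactly.
And Gb3 lies outside F minor, so the sequence is real rather than tonal.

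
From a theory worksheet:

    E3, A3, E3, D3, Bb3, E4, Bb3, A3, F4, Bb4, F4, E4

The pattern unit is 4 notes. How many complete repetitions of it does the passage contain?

12 notes in groups of 4 gives 12/4 = 3 statements.
Starts: E3, Bb3, F4 — each up a 5th.

3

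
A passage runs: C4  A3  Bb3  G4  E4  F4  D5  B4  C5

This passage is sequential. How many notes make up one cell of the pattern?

3

There are 9 notes; a 3-note unit gives 3 cells:
C4 A3 Bb3 | G4 E4 F4 | D5 B4 C5
That's a consistent up a 5th shift per cell, and no other grouping gives one.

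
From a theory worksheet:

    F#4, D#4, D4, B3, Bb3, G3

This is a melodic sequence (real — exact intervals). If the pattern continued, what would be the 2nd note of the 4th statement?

Eb3

Grouping in 2s, the 2nd note of each cell is D#4, B3, G3.
One more down a 3rd gives Eb3.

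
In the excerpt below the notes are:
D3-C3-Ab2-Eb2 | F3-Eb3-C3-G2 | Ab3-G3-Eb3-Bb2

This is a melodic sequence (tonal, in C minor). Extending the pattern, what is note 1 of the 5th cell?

Grouping in 4s, the 1st note of each cell is D3, F3, Ab3.
Carrying that up a 3rd forward: C4 → Eb4.

Eb4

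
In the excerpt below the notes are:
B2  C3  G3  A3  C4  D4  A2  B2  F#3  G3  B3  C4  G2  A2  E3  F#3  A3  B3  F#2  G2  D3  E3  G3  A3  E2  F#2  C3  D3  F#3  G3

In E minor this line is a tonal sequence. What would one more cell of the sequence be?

Taking 6-note groups, the heads are B2, A2, G2, F#2, E2: the pattern moves down a 2nd.
Statement 6 starts on D2 and keeps the same diatonic contour: D2 E2 B2 C3 E3 F#3.

D2 E2 B2 C3 E3 F#3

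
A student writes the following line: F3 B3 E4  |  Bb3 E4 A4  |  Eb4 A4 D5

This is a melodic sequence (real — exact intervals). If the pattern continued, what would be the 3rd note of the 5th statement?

C6

Grouping in 3s, the 3rd note of each cell is E4, A4, D5.
Each moves up a 4th. Continuing: G5 → C6.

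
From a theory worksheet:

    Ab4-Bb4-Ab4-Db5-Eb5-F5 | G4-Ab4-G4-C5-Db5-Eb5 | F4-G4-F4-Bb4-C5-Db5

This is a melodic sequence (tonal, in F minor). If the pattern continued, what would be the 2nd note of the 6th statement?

Db4

Grouping in 6s, the 2nd note of each cell is Bb4, Ab4, G4.
Extending down a 2nd: F4 → Eb4 → Db4.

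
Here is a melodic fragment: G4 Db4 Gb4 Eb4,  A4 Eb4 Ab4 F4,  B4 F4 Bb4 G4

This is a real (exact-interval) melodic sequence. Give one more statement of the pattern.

C#5 G4 C5 A4

The 4-note cells begin on G4, A4, B4 — each up a 2nd from the last.
So cell 4 is C#5 G4 C5 A4.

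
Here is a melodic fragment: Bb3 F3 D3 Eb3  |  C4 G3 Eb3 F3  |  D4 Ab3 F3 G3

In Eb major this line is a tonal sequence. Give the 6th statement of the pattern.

G4 D4 Bb3 C4

Taking 4-note groups, the heads are Bb3, C4, D4: the pattern moves up a 2nd.
Continuing the starts: Eb4 → F4 → G4.
From G4 the diatonic shape gives G4 D4 Bb3 C4.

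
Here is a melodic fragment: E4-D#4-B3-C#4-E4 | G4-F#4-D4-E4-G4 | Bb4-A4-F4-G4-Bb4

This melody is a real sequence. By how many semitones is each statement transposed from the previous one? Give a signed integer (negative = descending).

With a 5-note motive the entries are E4, G4, Bb4, each up a 3rd from the previous.
Counting half-steps from E4 to G4: 3.

3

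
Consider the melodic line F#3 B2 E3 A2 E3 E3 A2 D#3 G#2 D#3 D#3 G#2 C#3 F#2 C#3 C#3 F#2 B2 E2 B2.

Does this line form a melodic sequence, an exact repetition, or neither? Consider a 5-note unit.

sequence

Each 5-note cell is the previous one transposed down a 2nd.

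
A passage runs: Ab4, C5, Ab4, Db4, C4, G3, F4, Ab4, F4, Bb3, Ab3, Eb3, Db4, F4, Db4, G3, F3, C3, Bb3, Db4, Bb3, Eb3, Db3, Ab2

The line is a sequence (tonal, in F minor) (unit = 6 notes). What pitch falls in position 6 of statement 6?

With 6-note cells, note 6 of each statement runs G3, Eb3, C3, Ab2.
Carrying that down a 3rd forward: F2 → Db2.

Db2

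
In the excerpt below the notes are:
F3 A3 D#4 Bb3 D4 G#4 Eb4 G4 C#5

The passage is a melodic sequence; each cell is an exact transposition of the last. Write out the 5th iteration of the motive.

Db5 F5 B5

The 3-note cells begin on F3, Bb3, Eb4 — each up a 4th from the last.
Extending up a 4th: Ab4 → Db5.
From Db5 the exact shape gives Db5 F5 B5.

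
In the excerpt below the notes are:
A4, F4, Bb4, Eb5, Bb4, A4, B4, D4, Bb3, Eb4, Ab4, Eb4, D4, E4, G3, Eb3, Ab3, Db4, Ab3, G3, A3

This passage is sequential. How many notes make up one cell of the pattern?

Try groups of 7 (3 cells in 21 notes):
A4 F4 Bb4 Eb5 Bb4 A4 B4 | D4 Bb3 Eb4 Ab4 Eb4 D4 E4 | G3 Eb3 Ab3 Db4 Ab3 G3 A3
Every group is a transposition down a 5th of the one before; no shorter unit works.

7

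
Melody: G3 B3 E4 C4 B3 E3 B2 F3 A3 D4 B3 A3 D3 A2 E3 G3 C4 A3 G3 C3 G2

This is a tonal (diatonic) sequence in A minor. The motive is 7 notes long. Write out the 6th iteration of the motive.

B2 D3 G3 E3 D3 G2 D2

The 7-note cells begin on G3, F3, E3 — each down a 2nd from the last.
Carrying on: D3 → C3 → B2.
Statement 6 starts on B2 and keeps the same diatonic contour: B2 D3 G3 E3 D3 G2 D2.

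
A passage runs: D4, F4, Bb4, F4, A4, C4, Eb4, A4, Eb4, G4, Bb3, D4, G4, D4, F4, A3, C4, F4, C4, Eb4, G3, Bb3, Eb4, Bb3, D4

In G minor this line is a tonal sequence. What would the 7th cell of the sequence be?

With a 5-note motive the entries are D4, C4, Bb3, A3, G3, each down a 2nd from the previous.
Carrying on: F3 → Eb3.
Statement 7 starts on Eb3 and keeps the same diatonic contour: Eb3 G3 C4 G3 Bb3.

Eb3 G3 C4 G3 Bb3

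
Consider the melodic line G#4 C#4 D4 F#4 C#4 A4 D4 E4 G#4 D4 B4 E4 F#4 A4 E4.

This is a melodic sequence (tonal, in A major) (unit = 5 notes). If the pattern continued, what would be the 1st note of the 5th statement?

Grouping in 5s, the 1st note of each cell is G#4, A4, B4.
Carrying that up a 2nd forward: C#5 → D5.

D5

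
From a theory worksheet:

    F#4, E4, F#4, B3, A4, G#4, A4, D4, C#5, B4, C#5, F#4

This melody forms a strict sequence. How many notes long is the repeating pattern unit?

12 notes total. Splitting into 3 groups of 4:
F#4 E4 F#4 B3 | A4 G#4 A4 D4 | C#5 B4 C#5 F#4
Each cell is the previous one up a 3rd — so the unit is 4 notes.

4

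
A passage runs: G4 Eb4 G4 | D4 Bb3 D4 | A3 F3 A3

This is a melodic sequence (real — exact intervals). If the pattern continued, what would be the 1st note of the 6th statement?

With 3-note cells, note 1 of each statement runs G4, D4, A3.
Carrying that down a 4th forward: E3 → B2 → F#2.

F#2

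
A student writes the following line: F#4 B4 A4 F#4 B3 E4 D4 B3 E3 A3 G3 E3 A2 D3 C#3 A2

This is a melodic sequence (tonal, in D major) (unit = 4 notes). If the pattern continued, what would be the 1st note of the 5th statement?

D2

Grouping in 4s, the 1st note of each cell is F#4, B3, E3, A2.
From A2, down a 5th gives D2.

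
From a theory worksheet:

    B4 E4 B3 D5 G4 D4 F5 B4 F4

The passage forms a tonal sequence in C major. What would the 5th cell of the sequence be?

C6 F5 C5

Taking 3-note groups, the heads are B4, D5, F5: the pattern moves up a 3rd.
Extending up a 3rd: A5 → C6.
Statement 5 starts on C6 and keeps the same diatonic contour: C6 F5 C5.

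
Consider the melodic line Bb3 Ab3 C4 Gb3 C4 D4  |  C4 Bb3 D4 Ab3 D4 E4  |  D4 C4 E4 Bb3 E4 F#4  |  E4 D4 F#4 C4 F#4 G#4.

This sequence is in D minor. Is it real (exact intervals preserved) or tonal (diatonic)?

real

Each cell has the same semitone pattern (-2, 4, -6, 6, 2) — intervals are preserved exactly.
And Ab3 lies outside D minor, so the sequence is real rather than tonal.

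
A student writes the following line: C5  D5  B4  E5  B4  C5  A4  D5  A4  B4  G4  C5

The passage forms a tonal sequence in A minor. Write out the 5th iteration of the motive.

F4 G4 E4 A4

With a 4-note motive the entries are C5, B4, A4, each down a 2nd from the previous.
Carrying on: G4 → F4.
From F4 the diatonic shape gives F4 G4 E4 A4.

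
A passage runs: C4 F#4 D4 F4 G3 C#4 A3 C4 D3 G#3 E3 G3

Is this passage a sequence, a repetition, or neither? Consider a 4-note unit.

sequence

Each 4-note cell is the previous one transposed down a 4th.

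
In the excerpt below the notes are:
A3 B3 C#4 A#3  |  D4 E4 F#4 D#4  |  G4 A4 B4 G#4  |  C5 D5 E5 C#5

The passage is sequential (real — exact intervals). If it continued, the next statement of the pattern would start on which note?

With a 4-note motive the entries are A3, D4, G4, C5, each up a 4th from the previous.
One more step up a 4th gives F5.

F5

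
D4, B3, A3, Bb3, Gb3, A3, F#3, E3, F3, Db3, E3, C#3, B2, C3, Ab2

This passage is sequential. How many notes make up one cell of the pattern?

5

15 notes total. Splitting into 3 groups of 5:
D4 B3 A3 Bb3 Gb3 | A3 F#3 E3 F3 Db3 | E3 C#3 B2 C3 Ab2
Every group is a transposition down a 4th of the one before; no shorter unit works.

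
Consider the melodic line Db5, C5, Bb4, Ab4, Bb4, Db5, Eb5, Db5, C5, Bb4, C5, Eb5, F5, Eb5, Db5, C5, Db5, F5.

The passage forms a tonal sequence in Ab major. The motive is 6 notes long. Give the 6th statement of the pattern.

Taking 6-note groups, the heads are Db5, Eb5, F5: the pattern moves up a 2nd.
Extending up a 2nd: G5 → Ab5 → Bb5.
So cell 6 is Bb5 Ab5 G5 F5 G5 Bb5.

Bb5 Ab5 G5 F5 G5 Bb5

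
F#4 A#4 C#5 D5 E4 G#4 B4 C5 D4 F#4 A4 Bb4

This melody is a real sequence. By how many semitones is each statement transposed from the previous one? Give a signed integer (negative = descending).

-2

Unit = 4 notes; the statements start on F#4, E4, D4, moving down a 2nd each time.
F#4 to E4 spans -2 semitones.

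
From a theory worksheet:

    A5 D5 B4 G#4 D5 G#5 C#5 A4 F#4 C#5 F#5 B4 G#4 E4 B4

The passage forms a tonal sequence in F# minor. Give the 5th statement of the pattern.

Taking 5-note groups, the heads are A5, G#5, F#5: the pattern moves down a 2nd.
Extending down a 2nd: E5 → D5.
So cell 5 is D5 G#4 E4 C#4 G#4.

D5 G#4 E4 C#4 G#4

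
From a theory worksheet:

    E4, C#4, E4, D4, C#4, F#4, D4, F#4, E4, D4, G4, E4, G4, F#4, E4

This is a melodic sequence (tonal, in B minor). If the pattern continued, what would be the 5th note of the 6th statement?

A4

The unit is 5 notes. Position-5 pitches of the 3 shown cells: C#4, D4, E4.
Carrying that up a 2nd forward: F#4 → G4 → A4.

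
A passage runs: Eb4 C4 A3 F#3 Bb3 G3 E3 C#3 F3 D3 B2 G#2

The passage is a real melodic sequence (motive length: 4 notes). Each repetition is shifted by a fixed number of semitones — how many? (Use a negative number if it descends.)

With a 4-note motive the entries are Eb4, Bb3, F3, each down a 4th from the previous.
Counting half-steps from Eb4 to Bb3: -5.

-5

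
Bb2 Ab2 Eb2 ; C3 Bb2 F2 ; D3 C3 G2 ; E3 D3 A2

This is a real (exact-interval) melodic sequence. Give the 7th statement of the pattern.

A#3 G#3 D#3

Unit = 3 notes; the statements start on Bb2, C3, D3, E3, moving up a 2nd each time.
Extending up a 2nd: F#3 → G#3 → A#3.
From A#3 the exact shape gives A#3 G#3 D#3.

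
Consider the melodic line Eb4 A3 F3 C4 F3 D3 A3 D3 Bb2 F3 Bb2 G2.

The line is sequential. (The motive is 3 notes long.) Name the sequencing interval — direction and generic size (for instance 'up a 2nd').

Taking 3-note groups, the heads are Eb4, C4, A3, F3: the pattern moves down a 3rd.
From Eb4 to C4: down a 3rd.

down a 3rd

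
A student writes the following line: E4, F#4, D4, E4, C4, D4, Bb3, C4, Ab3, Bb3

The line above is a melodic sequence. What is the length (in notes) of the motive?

2

There are 10 notes; a 2-note unit gives 5 cells:
E4 F#4 | D4 E4 | C4 D4 | Bb3 C4 | Ab3 Bb3
Every group is a transposition down a 2nd of the one before; no shorter unit works.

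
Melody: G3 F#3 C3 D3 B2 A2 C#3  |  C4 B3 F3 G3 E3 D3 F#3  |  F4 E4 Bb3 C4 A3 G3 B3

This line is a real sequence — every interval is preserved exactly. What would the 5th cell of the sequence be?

Eb5 D5 Ab4 Bb4 G4 F4 A4

Unit = 7 notes; the statements start on G3, C4, F4, moving up a 4th each time.
Extending up a 4th: Bb4 → Eb5.
Statement 5 starts on Eb5 and keeps the same exact contour: Eb5 D5 Ab4 Bb4 G4 F4 A4.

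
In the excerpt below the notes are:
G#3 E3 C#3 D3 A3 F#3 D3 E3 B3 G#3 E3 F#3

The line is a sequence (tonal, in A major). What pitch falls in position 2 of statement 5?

With 4-note cells, note 2 of each statement runs E3, F#3, G#3.
Extending up a 2nd: A3 → B3.

B3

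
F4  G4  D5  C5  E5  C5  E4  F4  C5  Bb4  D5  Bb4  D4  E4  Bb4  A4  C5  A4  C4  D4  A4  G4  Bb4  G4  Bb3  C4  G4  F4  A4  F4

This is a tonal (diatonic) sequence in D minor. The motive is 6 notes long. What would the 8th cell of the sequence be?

F3 G3 D4 C4 E4 C4

Taking 6-note groups, the heads are F4, E4, D4, C4, Bb3: the pattern moves down a 2nd.
Extending down a 2nd: A3 → G3 → F3.
So cell 8 is F3 G3 D4 C4 E4 C4.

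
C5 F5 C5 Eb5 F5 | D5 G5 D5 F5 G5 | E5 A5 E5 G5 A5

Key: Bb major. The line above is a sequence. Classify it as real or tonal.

real

Each cell has the same semitone pattern (5, -5, 3, 2) — intervals are preserved exactly.
And E5 lies outside Bb major, so the sequence is real rather than tonal.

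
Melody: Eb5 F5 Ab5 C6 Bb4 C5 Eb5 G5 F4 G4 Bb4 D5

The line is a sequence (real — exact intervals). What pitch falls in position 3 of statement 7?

Grouping in 4s, the 3rd note of each cell is Ab5, Eb5, Bb4.
Carrying that down a 4th forward: F4 → C4 → G3 → D3.

D3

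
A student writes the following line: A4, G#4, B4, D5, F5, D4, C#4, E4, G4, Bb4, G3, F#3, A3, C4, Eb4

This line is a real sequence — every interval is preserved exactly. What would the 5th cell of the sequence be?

Unit = 5 notes; the statements start on A4, D4, G3, moving down a 5th each time.
Carrying on: C3 → F2.
So cell 5 is F2 E2 G2 Bb2 Db3.

F2 E2 G2 Bb2 Db3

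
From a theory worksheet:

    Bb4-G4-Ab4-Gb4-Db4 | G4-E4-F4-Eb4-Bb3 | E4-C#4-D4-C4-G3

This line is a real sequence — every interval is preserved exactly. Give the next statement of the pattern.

C#4 A#3 B3 A3 E3

The 5-note cells begin on Bb4, G4, E4 — each down a 3rd from the last.
Statement 4 starts on C#4 and keeps the same exact contour: C#4 A#3 B3 A3 E3.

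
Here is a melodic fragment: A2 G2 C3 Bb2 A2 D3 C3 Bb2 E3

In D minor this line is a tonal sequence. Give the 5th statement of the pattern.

Unit = 3 notes; the statements start on A2, Bb2, C3, moving up a 2nd each time.
Continuing the starts: D3 → E3.
So cell 5 is E3 D3 G3.

E3 D3 G3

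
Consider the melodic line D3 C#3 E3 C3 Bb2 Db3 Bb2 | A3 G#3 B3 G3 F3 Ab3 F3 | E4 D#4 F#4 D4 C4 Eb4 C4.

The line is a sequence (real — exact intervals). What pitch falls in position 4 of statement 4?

With 7-note cells, note 4 of each statement runs C3, G3, D4.
One more up a 5th gives A4.

A4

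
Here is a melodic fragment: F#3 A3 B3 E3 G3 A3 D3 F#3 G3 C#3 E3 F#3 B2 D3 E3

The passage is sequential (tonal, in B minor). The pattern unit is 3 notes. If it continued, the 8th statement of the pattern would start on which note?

F#2

Taking 3-note groups, the heads are F#3, E3, D3, C#3, B2: the pattern moves down a 2nd.
Extending the heads down a 2nd: A2 → G2 → F#2.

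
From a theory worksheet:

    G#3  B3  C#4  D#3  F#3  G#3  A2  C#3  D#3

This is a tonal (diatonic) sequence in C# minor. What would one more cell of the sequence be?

E2 G#2 A2

Taking 3-note groups, the heads are G#3, D#3, A2: the pattern moves down a 4th.
Statement 4 starts on E2 and keeps the same diatonic contour: E2 G#2 A2.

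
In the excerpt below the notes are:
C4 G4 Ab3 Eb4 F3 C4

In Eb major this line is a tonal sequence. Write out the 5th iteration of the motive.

Bb2 F3

Taking 2-note groups, the heads are C4, Ab3, F3: the pattern moves down a 3rd.
Extending down a 3rd: D3 → Bb2.
So cell 5 is Bb2 F3.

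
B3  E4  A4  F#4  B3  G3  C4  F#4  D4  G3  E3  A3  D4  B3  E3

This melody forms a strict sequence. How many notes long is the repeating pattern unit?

5

Try groups of 5 (3 cells in 15 notes):
B3 E4 A4 F#4 B3 | G3 C4 F#4 D4 G3 | E3 A3 D4 B3 E3
Every group is a transposition down a 3rd of the one before; no shorter unit works.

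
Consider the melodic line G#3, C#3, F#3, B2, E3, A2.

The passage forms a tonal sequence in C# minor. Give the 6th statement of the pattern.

B2 E2

The 2-note cells begin on G#3, F#3, E3 — each down a 2nd from the last.
Extending down a 2nd: D#3 → C#3 → B2.
From B2 the diatonic shape gives B2 E2.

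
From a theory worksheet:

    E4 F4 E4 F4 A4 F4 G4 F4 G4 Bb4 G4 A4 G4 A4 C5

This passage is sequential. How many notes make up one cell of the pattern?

There are 15 notes; a 5-note unit gives 3 cells:
E4 F4 E4 F4 A4 | F4 G4 F4 G4 Bb4 | G4 A4 G4 A4 C5
Each cell is the previous one up a 2nd — so the unit is 5 notes.

5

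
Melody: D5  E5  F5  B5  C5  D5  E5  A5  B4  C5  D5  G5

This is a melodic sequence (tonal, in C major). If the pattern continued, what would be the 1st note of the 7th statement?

The unit is 4 notes. Position-1 pitches of the 3 shown cells: D5, C5, B4.
Each moves down a 2nd. Continuing: A4 → G4 → F4 → E4.

E4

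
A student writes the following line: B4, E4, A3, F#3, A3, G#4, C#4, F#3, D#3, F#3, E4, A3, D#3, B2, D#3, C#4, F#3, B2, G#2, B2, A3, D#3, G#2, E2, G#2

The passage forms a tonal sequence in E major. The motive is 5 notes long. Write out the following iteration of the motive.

Taking 5-note groups, the heads are B4, G#4, E4, C#4, A3: the pattern moves down a 3rd.
From F#3 the diatonic shape gives F#3 B2 E2 C#2 E2.

F#3 B2 E2 C#2 E2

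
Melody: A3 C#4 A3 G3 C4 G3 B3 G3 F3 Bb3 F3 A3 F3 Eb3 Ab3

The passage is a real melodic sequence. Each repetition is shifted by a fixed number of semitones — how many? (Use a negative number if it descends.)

Unit = 5 notes; the statements start on A3, G3, F3, moving down a 2nd each time.
Counting half-steps from A3 to G3: -2.

-2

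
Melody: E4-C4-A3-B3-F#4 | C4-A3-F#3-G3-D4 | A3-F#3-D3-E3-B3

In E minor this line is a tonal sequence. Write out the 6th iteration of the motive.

B2 G2 E2 F#2 C3

With a 5-note motive the entries are E4, C4, A3, each down a 3rd from the previous.
Extending down a 3rd: F#3 → D3 → B2.
From B2 the diatonic shape gives B2 G2 E2 F#2 C3.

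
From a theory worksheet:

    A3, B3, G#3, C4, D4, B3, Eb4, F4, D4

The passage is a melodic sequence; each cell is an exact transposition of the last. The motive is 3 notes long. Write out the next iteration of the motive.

Taking 3-note groups, the heads are A3, C4, Eb4: the pattern moves up a 3rd.
So cell 4 is Gb4 Ab4 F4.

Gb4 Ab4 F4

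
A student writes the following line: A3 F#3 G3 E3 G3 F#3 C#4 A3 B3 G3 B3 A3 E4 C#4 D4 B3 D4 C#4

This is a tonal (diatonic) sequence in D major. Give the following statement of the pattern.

G4 E4 F#4 D4 F#4 E4

The 6-note cells begin on A3, C#4, E4 — each up a 3rd from the last.
From G4 the diatonic shape gives G4 E4 F#4 D4 F#4 E4.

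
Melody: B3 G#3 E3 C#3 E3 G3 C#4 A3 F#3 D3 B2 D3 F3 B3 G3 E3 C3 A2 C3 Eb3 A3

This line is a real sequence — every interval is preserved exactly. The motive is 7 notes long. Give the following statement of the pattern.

Unit = 7 notes; the statements start on B3, A3, G3, moving down a 2nd each time.
Statement 4 starts on F3 and keeps the same exact contour: F3 D3 Bb2 G2 Bb2 Db3 G3.

F3 D3 Bb2 G2 Bb2 Db3 G3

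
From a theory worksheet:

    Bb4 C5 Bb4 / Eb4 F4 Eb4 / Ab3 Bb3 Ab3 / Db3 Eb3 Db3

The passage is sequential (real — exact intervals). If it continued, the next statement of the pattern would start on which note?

Unit = 3 notes; the statements start on Bb4, Eb4, Ab3, Db3, moving down a 5th each time.
One more step down a 5th gives Gb2.

Gb2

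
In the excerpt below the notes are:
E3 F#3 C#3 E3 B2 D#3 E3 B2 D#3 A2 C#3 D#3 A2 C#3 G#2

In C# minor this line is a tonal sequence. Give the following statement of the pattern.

B2 C#3 G#2 B2 F#2

Taking 5-note groups, the heads are E3, D#3, C#3: the pattern moves down a 2nd.
From B2 the diatonic shape gives B2 C#3 G#2 B2 F#2.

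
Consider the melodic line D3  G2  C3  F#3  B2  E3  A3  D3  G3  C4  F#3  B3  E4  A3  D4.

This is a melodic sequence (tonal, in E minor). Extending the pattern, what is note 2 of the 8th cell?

With 3-note cells, note 2 of each statement runs G2, B2, D3, F#3, A3.
Each moves up a 3rd. Continuing: C4 → E4 → G4.

G4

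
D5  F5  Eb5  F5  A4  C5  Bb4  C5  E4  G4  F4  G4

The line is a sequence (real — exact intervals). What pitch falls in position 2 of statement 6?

The unit is 4 notes. Position-2 pitches of the 3 shown cells: F5, C5, G4.
Extending down a 4th: D4 → A3 → E3.

E3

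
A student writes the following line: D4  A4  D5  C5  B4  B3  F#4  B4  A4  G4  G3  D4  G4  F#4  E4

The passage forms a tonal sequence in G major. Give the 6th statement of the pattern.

A2 E3 A3 G3 F#3

With a 5-note motive the entries are D4, B3, G3, each down a 3rd from the previous.
Extending down a 3rd: E3 → C3 → A2.
From A2 the diatonic shape gives A2 E3 A3 G3 F#3.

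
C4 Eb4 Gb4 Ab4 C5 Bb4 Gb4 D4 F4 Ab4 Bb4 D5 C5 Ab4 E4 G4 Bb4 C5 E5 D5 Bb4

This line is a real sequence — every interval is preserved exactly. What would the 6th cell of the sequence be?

A#4 C#5 E5 F#5 A#5 G#5 E5

The 7-note cells begin on C4, D4, E4 — each up a 2nd from the last.
Extending up a 2nd: F#4 → G#4 → A#4.
From A#4 the exact shape gives A#4 C#5 E5 F#5 A#5 G#5 E5.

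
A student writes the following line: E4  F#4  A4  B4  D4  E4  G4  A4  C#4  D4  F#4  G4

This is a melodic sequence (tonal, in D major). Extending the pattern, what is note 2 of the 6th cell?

A3

With 4-note cells, note 2 of each statement runs F#4, E4, D4.
Each moves down a 2nd. Continuing: C#4 → B3 → A3.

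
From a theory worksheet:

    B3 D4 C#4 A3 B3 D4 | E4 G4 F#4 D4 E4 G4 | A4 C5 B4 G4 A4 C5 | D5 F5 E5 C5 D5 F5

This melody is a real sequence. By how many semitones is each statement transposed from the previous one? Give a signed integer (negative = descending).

5

With a 6-note motive the entries are B3, E4, A4, D5, each up a 4th from the previous.
Counting half-steps from B3 to E4: 5.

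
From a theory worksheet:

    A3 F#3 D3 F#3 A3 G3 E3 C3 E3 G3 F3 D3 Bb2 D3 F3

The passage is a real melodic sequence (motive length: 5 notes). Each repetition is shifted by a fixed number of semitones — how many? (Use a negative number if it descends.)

-2

With a 5-note motive the entries are A3, G3, F3, each down a 2nd from the previous.
A3 to G3 spans -2 semitones.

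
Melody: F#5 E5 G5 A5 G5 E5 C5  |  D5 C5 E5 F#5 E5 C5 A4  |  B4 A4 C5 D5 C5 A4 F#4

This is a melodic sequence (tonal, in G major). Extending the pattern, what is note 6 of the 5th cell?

Grouping in 7s, the 6th note of each cell is E5, C5, A4.
Each moves down a 3rd. Continuing: F#4 → D4.

D4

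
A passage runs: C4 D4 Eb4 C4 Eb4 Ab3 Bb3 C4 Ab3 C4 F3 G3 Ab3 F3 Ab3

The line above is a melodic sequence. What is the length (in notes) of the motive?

Try groups of 5 (3 cells in 15 notes):
C4 D4 Eb4 C4 Eb4 | Ab3 Bb3 C4 Ab3 C4 | F3 G3 Ab3 F3 Ab3
That's a consistent down a 3rd shift per cell, and no other grouping gives one.

5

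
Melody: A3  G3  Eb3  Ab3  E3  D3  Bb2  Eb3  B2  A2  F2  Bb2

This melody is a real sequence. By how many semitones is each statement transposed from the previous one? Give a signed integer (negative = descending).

-5

Unit = 4 notes; the statements start on A3, E3, B2, moving down a 4th each time.
A3 to E3 spans -5 semitones.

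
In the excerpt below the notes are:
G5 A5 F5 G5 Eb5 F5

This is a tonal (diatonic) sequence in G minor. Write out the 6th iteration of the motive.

The 2-note cells begin on G5, F5, Eb5 — each down a 2nd from the last.
Continuing the starts: D5 → C5 → Bb4.
Statement 6 starts on Bb4 and keeps the same diatonic contour: Bb4 C5.

Bb4 C5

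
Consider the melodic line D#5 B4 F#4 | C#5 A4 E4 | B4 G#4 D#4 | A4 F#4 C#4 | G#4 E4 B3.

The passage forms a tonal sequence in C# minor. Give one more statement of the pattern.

F#4 D#4 A3

With a 3-note motive the entries are D#5, C#5, B4, A4, G#4, each down a 2nd from the previous.
Statement 6 starts on F#4 and keeps the same diatonic contour: F#4 D#4 A3.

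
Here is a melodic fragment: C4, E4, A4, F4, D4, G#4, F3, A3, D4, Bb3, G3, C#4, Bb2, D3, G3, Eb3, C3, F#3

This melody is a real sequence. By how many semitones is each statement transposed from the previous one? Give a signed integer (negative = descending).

-7

The 6-note cells begin on C4, F3, Bb2 — each down a 5th from the last.
C4→F3 is 53 − 60 = -7 semitones.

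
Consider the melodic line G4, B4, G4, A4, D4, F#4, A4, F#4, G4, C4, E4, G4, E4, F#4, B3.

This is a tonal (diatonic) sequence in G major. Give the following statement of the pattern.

Taking 5-note groups, the heads are G4, F#4, E4: the pattern moves down a 2nd.
From D4 the diatonic shape gives D4 F#4 D4 E4 A3.

D4 F#4 D4 E4 A3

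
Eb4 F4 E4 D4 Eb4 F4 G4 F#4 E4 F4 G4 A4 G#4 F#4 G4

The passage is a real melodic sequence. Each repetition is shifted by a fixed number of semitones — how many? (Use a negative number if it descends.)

2

Taking 5-note groups, the heads are Eb4, F4, G4: the pattern moves up a 2nd.
Counting half-steps from Eb4 to F4: 2.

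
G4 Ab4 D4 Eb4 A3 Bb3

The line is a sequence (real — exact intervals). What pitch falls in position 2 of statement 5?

Grouping in 2s, the 2nd note of each cell is Ab4, Eb4, Bb3.
Extending down a 4th: F3 → C3.

C3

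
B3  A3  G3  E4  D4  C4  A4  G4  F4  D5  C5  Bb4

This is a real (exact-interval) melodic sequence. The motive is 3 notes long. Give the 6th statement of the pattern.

With a 3-note motive the entries are B3, E4, A4, D5, each up a 4th from the previous.
Continuing the starts: G5 → C6.
So cell 6 is C6 Bb5 Ab5.

C6 Bb5 Ab5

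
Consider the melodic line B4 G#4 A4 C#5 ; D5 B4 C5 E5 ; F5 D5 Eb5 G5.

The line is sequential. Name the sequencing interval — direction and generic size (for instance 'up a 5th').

up a 3rd

Unit = 4 notes; the statements start on B4, D5, F5, moving up a 3rd each time.
B4 to D5 is up a 3rd.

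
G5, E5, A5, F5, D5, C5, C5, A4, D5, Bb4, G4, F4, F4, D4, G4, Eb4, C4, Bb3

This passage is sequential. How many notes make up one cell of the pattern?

6

18 notes total. Splitting into 3 groups of 6:
G5 E5 A5 F5 D5 C5 | C5 A4 D5 Bb4 G4 F4 | F4 D4 G4 Eb4 C4 Bb3
Every group is a transposition down a 5th of the one before; no shorter unit works.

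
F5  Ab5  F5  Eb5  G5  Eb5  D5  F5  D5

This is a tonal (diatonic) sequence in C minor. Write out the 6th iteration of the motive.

Ab4 C5 Ab4

With a 3-note motive the entries are F5, Eb5, D5, each down a 2nd from the previous.
Extending down a 2nd: C5 → Bb4 → Ab4.
So cell 6 is Ab4 C5 Ab4.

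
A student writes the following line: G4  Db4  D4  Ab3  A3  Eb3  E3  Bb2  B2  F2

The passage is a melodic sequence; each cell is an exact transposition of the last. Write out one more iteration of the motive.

F#2 C2

The 2-note cells begin on G4, D4, A3, E3, B2 — each down a 4th from the last.
Statement 6 starts on F#2 and keeps the same exact contour: F#2 C2.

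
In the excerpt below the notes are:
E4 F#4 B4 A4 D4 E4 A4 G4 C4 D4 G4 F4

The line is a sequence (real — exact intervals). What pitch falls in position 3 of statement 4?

F4

With 4-note cells, note 3 of each statement runs B4, A4, G4.
From G4, down a 2nd gives F4.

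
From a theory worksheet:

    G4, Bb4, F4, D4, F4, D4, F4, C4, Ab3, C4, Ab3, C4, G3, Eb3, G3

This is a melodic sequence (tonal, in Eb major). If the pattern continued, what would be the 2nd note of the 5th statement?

The unit is 5 notes. Position-2 pitches of the 3 shown cells: Bb4, F4, C4.
Carrying that down a 4th forward: G3 → D3.

D3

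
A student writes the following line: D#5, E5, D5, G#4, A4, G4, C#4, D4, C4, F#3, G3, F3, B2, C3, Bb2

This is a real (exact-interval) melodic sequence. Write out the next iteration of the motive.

E2 F2 Eb2

With a 3-note motive the entries are D#5, G#4, C#4, F#3, B2, each down a 5th from the previous.
From E2 the exact shape gives E2 F2 Eb2.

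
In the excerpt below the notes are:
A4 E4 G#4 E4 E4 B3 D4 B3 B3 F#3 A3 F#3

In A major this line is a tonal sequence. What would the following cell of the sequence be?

F#3 C#3 E3 C#3

With a 4-note motive the entries are A4, E4, B3, each down a 4th from the previous.
So cell 4 is F#3 C#3 E3 C#3.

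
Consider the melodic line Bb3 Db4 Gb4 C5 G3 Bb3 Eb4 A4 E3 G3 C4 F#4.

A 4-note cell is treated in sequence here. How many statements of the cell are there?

3

12 notes in groups of 4 gives 12/4 = 3 statements.
Starts: Bb3, G3, E3 — each down a 3rd.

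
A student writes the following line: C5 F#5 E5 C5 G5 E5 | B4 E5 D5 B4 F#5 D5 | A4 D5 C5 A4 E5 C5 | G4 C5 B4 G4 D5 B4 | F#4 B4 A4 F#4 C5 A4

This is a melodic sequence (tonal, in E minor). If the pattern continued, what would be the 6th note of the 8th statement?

With 6-note cells, note 6 of each statement runs E5, D5, C5, B4, A4.
Carrying that down a 2nd forward: G4 → F#4 → E4.

E4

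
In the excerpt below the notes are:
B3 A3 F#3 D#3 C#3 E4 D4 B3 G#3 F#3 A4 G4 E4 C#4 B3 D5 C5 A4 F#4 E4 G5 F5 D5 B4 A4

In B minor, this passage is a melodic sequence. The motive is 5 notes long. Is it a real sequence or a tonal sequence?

real

Each cell has the same semitone pattern (-2, -3, -3, -2) — intervals are preserved exactly.
And D#3 lies outside B minor, so the sequence is real rather than tonal.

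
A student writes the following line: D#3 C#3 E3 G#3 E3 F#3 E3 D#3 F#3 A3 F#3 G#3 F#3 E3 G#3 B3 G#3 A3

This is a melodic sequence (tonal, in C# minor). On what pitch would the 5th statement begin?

The 6-note cells begin on D#3, E3, F#3 — each up a 2nd from the last.
Continuing: G#3 → A3. Statement 5 starts on A3.

A3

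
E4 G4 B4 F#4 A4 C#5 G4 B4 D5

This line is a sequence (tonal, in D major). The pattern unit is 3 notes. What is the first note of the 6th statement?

Taking 3-note groups, the heads are E4, F#4, G4: the pattern moves up a 2nd.
Continuing: A4 → B4 → C#5. Statement 6 starts on C#5.

C#5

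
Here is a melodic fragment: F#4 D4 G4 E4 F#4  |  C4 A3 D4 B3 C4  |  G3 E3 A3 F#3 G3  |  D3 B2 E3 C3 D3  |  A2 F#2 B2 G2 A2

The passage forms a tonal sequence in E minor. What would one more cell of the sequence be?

E2 C2 F#2 D2 E2

Unit = 5 notes; the statements start on F#4, C4, G3, D3, A2, moving down a 4th each time.
So cell 6 is E2 C2 F#2 D2 E2.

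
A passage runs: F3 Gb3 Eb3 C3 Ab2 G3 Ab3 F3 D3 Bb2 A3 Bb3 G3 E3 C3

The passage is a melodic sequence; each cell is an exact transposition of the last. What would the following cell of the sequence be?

B3 C4 A3 F#3 D3

With a 5-note motive the entries are F3, G3, A3, each up a 2nd from the previous.
Statement 4 starts on B3 and keeps the same exact contour: B3 C4 A3 F#3 D3.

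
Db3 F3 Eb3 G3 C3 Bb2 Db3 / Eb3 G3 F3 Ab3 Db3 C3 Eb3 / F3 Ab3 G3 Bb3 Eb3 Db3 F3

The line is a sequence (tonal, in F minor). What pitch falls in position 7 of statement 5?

Ab3

With 7-note cells, note 7 of each statement runs Db3, Eb3, F3.
Each moves up a 2nd. Continuing: G3 → Ab3.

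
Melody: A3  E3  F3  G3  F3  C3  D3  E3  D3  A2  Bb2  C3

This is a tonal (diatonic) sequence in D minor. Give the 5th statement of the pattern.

G2 D2 E2 F2

The 4-note cells begin on A3, F3, D3 — each down a 3rd from the last.
Carrying on: Bb2 → G2.
So cell 5 is G2 D2 E2 F2.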